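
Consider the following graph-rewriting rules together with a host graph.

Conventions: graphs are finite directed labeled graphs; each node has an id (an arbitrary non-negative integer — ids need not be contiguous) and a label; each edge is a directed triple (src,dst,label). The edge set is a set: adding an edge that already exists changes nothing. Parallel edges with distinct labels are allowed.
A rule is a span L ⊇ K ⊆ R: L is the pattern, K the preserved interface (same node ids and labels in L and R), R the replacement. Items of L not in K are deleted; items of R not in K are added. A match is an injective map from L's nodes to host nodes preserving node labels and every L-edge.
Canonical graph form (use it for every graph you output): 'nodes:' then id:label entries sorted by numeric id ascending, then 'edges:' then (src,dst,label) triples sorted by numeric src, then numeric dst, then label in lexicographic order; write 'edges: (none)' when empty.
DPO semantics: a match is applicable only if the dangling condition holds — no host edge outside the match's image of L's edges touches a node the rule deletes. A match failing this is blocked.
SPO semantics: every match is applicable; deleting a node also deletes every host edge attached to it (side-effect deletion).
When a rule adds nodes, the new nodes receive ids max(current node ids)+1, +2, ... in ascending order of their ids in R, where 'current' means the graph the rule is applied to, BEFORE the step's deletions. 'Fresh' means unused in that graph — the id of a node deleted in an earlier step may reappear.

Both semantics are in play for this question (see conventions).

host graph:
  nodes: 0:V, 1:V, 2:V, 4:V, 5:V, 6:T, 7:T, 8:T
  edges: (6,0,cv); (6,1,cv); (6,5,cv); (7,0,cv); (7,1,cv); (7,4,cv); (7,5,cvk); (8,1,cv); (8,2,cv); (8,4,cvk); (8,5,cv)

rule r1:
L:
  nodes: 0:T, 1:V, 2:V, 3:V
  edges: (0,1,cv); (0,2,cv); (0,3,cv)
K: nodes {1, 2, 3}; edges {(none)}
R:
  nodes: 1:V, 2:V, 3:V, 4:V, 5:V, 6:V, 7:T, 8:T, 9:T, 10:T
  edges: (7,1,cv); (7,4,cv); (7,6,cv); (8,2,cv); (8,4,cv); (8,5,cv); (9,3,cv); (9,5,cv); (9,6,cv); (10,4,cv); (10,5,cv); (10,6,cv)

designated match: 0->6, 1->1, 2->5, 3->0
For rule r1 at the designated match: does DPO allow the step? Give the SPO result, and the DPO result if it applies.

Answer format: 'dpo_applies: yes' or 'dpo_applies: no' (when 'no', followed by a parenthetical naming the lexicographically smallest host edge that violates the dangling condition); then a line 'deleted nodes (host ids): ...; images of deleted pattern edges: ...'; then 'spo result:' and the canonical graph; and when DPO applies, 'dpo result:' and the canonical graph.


dpo_applies: yes
deleted nodes (host ids): 6; images of deleted pattern edges: (6,0,cv); (6,1,cv); (6,5,cv)
spo result:
nodes: 0:V, 1:V, 2:V, 4:V, 5:V, 7:T, 8:T, 9:V, 10:V, 11:V, 12:T, 13:T, 14:T, 15:T
edges: (7,0,cv); (7,1,cv); (7,4,cv); (7,5,cvk); (8,1,cv); (8,2,cv); (8,4,cvk); (8,5,cv); (12,1,cv); (12,9,cv); (12,11,cv); (13,5,cv); (13,9,cv); (13,10,cv); (14,0,cv); (14,10,cv); (14,11,cv); (15,9,cv); (15,10,cv); (15,11,cv)
dpo result:
nodes: 0:V, 1:V, 2:V, 4:V, 5:V, 7:T, 8:T, 9:V, 10:V, 11:V, 12:T, 13:T, 14:T, 15:T
edges: (7,0,cv); (7,1,cv); (7,4,cv); (7,5,cvk); (8,1,cv); (8,2,cv); (8,4,cvk); (8,5,cv); (12,1,cv); (12,9,cv); (12,11,cv); (13,5,cv); (13,9,cv); (13,10,cv); (14,0,cv); (14,10,cv); (14,11,cv); (15,9,cv); (15,10,cv); (15,11,cv)


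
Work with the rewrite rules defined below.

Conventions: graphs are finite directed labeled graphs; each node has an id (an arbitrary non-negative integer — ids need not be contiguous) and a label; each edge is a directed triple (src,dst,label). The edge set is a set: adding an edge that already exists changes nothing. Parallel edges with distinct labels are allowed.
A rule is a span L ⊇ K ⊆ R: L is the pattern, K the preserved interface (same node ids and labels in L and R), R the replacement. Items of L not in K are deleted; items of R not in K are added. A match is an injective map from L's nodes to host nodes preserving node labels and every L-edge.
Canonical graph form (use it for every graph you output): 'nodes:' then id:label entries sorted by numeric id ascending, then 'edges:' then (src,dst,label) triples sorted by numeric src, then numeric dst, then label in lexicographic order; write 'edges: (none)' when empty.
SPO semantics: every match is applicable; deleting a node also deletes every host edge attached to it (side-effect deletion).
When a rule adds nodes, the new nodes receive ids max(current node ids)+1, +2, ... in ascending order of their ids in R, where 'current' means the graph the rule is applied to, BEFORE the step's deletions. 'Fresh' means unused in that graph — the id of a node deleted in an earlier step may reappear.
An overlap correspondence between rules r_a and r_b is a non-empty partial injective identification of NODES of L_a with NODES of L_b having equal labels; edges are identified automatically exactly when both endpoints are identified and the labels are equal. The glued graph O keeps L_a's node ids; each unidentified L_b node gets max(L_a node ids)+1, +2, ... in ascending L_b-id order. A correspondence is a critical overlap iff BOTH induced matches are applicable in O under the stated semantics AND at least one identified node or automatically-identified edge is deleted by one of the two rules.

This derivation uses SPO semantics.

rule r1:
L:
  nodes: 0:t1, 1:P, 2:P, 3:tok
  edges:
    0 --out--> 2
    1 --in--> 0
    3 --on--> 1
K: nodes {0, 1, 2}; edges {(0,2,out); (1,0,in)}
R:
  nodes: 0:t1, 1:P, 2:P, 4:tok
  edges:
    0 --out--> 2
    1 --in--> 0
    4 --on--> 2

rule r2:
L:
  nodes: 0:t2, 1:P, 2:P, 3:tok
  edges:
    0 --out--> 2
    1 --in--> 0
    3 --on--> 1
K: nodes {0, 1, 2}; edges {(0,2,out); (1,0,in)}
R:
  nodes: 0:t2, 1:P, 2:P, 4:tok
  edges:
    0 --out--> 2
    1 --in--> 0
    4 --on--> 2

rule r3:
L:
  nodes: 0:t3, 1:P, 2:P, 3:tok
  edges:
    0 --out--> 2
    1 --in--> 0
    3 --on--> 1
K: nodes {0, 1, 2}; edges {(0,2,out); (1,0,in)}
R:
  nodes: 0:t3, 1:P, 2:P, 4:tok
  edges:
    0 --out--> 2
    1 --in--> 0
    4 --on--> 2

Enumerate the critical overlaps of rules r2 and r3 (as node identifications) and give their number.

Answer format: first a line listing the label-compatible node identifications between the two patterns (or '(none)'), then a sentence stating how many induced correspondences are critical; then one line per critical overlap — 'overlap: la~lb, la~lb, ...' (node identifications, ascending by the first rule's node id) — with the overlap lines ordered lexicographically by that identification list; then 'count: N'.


label-compatible node identifications between L(r2) and L(r3): 1~1, 1~2, 2~1, 2~2, 3~3
7 of the induced correspondences are critical overlaps of r2 and r3.
overlap: 1~1, 2~2, 3~3
overlap: 1~1, 3~3
overlap: 1~2, 2~1, 3~3
overlap: 1~2, 3~3
overlap: 2~1, 3~3
overlap: 2~2, 3~3
overlap: 3~3
count: 7


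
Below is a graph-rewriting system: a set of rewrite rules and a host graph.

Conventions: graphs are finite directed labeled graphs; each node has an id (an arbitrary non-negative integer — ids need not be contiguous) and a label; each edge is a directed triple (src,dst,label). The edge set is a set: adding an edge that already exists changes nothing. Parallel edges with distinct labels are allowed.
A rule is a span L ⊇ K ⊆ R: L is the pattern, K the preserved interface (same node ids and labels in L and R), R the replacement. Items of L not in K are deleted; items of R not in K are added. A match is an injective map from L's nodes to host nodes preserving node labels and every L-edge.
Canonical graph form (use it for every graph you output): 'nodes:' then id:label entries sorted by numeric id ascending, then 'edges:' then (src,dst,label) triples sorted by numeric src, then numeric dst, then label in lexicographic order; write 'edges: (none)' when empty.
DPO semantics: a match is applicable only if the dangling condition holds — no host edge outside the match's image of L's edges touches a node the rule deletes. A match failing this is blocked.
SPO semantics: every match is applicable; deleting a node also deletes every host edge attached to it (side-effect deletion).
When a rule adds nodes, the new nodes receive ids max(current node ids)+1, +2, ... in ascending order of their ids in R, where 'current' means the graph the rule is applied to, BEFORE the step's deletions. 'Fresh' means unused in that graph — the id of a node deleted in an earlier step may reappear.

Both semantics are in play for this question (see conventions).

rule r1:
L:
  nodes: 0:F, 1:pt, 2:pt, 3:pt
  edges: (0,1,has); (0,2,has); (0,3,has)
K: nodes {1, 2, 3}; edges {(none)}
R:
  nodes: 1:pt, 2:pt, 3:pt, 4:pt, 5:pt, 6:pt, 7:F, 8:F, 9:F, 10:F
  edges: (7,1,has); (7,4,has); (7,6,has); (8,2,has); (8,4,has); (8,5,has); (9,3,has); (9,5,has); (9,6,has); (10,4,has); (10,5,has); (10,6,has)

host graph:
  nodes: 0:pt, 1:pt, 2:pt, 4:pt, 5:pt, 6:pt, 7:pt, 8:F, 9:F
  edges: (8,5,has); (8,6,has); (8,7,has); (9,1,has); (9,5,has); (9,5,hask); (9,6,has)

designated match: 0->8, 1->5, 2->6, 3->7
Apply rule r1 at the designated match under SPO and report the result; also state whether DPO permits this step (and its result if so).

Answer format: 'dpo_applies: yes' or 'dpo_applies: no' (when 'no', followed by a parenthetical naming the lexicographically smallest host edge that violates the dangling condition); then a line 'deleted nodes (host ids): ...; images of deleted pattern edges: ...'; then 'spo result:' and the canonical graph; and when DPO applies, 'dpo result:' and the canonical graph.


dpo_applies: yes
deleted nodes (host ids): 8; images of deleted pattern edges: (8,5,has); (8,6,has); (8,7,has)
spo result:
nodes: 0:pt, 1:pt, 2:pt, 4:pt, 5:pt, 6:pt, 7:pt, 9:F, 10:pt, 11:pt, 12:pt, 13:F, 14:F, 15:F, 16:F
edges: (9,1,has); (9,5,has); (9,5,hask); (9,6,has); (13,5,has); (13,10,has); (13,12,has); (14,6,has); (14,10,has); (14,11,has); (15,7,has); (15,11,has); (15,12,has); (16,10,has); (16,11,has); (16,12,has)
dpo result:
nodes: 0:pt, 1:pt, 2:pt, 4:pt, 5:pt, 6:pt, 7:pt, 9:F, 10:pt, 11:pt, 12:pt, 13:F, 14:F, 15:F, 16:F
edges: (9,1,has); (9,5,has); (9,5,hask); (9,6,has); (13,5,has); (13,10,has); (13,12,has); (14,6,has); (14,10,has); (14,11,has); (15,7,has); (15,11,has); (15,12,has); (16,10,has); (16,11,has); (16,12,has)


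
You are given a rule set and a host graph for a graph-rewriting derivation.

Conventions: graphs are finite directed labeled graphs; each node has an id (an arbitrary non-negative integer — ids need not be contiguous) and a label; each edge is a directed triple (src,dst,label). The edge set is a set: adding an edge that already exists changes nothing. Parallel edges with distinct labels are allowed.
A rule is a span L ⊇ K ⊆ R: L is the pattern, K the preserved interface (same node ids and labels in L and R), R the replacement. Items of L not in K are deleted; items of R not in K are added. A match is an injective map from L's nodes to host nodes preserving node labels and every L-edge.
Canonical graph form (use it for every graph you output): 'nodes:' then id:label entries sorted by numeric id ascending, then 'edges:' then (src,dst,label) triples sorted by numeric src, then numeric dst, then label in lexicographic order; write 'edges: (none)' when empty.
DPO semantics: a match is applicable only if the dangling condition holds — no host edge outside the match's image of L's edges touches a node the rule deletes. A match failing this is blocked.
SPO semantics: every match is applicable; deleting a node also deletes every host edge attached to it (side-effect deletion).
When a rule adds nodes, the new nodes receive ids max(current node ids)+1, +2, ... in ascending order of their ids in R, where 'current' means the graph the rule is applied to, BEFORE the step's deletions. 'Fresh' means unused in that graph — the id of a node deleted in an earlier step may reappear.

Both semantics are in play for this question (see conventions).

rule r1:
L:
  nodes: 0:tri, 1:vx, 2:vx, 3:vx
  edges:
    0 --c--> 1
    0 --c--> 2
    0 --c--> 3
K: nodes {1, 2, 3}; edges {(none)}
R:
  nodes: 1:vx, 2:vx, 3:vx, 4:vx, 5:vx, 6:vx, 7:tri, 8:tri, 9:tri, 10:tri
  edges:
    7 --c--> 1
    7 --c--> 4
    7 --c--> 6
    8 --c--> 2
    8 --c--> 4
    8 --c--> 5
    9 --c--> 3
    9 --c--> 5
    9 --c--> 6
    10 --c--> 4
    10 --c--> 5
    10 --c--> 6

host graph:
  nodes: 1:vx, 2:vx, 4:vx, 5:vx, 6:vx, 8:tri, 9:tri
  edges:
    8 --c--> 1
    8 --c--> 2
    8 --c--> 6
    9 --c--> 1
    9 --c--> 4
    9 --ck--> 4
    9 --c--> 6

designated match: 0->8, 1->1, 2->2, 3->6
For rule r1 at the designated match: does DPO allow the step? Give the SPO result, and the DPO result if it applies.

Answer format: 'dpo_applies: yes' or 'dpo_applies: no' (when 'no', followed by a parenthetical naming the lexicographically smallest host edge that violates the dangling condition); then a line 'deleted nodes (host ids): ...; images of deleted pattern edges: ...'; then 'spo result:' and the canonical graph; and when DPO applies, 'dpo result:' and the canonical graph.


dpo_applies: yes
deleted nodes (host ids): 8; images of deleted pattern edges: (8,1,c); (8,2,c); (8,6,c)
spo result:
nodes: 1:vx, 2:vx, 4:vx, 5:vx, 6:vx, 9:tri, 10:vx, 11:vx, 12:vx, 13:tri, 14:tri, 15:tri, 16:tri
edges: (9,1,c); (9,4,c); (9,4,ck); (9,6,c); (13,1,c); (13,10,c); (13,12,c); (14,2,c); (14,10,c); (14,11,c); (15,6,c); (15,11,c); (15,12,c); (16,10,c); (16,11,c); (16,12,c)
dpo result:
nodes: 1:vx, 2:vx, 4:vx, 5:vx, 6:vx, 9:tri, 10:vx, 11:vx, 12:vx, 13:tri, 14:tri, 15:tri, 16:tri
edges: (9,1,c); (9,4,c); (9,4,ck); (9,6,c); (13,1,c); (13,10,c); (13,12,c); (14,2,c); (14,10,c); (14,11,c); (15,6,c); (15,11,c); (15,12,c); (16,10,c); (16,11,c); (16,12,c)


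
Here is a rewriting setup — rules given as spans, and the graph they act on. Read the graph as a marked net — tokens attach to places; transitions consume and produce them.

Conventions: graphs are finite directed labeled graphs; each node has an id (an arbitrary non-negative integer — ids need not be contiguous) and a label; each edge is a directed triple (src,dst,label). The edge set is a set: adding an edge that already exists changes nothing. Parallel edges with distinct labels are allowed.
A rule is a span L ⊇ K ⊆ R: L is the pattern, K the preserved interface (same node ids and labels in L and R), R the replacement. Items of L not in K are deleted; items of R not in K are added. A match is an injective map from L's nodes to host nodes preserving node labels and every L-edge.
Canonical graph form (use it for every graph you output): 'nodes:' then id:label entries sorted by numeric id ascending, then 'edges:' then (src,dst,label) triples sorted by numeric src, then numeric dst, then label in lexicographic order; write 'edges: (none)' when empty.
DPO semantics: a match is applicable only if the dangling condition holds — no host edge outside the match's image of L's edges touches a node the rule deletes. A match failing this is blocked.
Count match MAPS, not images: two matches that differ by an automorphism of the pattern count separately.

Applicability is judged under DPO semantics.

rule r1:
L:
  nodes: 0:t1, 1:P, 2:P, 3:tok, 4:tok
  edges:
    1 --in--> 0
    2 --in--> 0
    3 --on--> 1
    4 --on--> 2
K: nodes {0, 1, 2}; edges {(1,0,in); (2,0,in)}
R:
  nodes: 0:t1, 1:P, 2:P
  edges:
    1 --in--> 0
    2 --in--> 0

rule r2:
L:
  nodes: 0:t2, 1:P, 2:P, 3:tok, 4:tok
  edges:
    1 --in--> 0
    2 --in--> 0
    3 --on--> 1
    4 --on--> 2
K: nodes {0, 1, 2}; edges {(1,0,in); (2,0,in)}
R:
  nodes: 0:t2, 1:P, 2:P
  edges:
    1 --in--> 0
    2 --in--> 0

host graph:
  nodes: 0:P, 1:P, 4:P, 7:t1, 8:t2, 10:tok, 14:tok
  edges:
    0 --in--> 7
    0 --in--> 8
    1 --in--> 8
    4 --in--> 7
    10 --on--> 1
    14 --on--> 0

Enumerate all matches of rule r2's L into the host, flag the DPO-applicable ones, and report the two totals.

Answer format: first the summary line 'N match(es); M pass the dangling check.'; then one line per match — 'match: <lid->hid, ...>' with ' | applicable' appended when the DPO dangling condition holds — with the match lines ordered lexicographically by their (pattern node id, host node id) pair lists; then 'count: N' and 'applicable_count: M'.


2 match(es); 2 pass the dangling check.
match: 0->8, 1->0, 2->1, 3->14, 4->10 | applicable
match: 0->8, 1->1, 2->0, 3->10, 4->14 | applicable
count: 2
applicable_count: 2


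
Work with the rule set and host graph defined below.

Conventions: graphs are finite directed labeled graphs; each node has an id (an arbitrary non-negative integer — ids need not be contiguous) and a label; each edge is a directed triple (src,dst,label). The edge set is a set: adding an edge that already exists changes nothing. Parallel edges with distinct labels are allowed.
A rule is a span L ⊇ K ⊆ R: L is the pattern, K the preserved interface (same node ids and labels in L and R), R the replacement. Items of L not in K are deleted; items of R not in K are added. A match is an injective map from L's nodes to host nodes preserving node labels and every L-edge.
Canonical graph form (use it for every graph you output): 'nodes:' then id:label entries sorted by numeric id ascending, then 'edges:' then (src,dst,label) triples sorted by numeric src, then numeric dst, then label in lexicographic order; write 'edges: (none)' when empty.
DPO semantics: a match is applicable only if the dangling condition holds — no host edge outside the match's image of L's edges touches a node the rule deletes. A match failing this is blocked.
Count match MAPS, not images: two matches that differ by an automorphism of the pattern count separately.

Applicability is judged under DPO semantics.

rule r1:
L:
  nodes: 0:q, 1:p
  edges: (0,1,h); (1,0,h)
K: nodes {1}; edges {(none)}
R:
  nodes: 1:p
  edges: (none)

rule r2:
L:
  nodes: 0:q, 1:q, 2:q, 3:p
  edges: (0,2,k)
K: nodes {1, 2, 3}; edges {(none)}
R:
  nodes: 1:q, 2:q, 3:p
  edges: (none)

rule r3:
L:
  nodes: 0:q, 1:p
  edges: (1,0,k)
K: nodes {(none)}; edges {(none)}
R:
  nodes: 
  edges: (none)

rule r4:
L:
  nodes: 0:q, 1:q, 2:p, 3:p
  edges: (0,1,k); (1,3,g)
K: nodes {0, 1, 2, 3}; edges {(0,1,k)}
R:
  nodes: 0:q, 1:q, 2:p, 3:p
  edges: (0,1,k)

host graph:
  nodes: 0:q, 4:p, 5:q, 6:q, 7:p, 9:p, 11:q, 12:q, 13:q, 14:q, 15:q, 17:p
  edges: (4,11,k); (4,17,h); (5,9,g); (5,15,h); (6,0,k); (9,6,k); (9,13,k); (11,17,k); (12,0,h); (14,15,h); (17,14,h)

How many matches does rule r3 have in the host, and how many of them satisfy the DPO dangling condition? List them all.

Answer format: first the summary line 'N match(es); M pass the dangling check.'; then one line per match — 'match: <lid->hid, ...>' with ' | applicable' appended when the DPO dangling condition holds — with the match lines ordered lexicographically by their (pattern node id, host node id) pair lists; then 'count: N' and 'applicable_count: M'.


3 match(es); 0 pass the dangling check.
match: 0->6, 1->9
match: 0->11, 1->4
match: 0->13, 1->9
count: 3
applicable_count: 0


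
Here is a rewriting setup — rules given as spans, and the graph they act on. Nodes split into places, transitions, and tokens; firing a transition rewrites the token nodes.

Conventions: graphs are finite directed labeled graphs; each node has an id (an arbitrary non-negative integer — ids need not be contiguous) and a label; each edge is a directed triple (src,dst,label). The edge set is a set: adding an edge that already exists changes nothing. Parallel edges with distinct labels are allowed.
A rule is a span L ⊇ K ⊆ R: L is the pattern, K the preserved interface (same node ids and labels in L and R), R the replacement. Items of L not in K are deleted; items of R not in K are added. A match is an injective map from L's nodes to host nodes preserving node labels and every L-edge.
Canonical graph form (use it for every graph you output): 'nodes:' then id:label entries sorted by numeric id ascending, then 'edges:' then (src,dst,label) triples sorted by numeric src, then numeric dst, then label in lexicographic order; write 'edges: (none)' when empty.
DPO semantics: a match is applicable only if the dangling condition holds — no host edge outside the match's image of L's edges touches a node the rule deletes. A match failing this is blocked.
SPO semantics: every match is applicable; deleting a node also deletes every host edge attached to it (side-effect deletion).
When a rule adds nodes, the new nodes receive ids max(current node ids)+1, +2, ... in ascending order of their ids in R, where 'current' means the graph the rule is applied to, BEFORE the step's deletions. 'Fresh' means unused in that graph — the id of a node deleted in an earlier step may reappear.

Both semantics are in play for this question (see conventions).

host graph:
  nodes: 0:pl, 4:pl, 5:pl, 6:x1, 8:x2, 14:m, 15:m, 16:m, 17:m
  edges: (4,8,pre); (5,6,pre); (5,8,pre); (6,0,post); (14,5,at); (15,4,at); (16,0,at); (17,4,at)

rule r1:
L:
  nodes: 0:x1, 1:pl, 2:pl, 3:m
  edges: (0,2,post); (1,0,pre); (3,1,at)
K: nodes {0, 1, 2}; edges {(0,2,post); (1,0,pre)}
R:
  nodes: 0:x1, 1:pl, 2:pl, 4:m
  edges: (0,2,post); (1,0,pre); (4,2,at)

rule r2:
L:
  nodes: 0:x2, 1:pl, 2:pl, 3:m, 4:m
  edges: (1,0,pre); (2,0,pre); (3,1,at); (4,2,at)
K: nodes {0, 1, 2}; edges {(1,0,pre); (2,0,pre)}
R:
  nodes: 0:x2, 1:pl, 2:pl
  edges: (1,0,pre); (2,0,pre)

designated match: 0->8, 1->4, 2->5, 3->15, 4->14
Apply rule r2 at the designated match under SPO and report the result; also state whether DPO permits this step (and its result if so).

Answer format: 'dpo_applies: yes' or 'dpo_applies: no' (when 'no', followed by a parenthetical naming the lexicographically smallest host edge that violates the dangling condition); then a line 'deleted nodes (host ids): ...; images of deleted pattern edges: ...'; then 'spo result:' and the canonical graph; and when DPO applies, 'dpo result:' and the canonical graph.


dpo_applies: yes
deleted nodes (host ids): 14, 15; images of deleted pattern edges: (14,5,at); (15,4,at)
spo result:
nodes: 0:pl, 4:pl, 5:pl, 6:x1, 8:x2, 16:m, 17:m
edges: (4,8,pre); (5,6,pre); (5,8,pre); (6,0,post); (16,0,at); (17,4,at)
dpo result:
nodes: 0:pl, 4:pl, 5:pl, 6:x1, 8:x2, 16:m, 17:m
edges: (4,8,pre); (5,6,pre); (5,8,pre); (6,0,post); (16,0,at); (17,4,at)


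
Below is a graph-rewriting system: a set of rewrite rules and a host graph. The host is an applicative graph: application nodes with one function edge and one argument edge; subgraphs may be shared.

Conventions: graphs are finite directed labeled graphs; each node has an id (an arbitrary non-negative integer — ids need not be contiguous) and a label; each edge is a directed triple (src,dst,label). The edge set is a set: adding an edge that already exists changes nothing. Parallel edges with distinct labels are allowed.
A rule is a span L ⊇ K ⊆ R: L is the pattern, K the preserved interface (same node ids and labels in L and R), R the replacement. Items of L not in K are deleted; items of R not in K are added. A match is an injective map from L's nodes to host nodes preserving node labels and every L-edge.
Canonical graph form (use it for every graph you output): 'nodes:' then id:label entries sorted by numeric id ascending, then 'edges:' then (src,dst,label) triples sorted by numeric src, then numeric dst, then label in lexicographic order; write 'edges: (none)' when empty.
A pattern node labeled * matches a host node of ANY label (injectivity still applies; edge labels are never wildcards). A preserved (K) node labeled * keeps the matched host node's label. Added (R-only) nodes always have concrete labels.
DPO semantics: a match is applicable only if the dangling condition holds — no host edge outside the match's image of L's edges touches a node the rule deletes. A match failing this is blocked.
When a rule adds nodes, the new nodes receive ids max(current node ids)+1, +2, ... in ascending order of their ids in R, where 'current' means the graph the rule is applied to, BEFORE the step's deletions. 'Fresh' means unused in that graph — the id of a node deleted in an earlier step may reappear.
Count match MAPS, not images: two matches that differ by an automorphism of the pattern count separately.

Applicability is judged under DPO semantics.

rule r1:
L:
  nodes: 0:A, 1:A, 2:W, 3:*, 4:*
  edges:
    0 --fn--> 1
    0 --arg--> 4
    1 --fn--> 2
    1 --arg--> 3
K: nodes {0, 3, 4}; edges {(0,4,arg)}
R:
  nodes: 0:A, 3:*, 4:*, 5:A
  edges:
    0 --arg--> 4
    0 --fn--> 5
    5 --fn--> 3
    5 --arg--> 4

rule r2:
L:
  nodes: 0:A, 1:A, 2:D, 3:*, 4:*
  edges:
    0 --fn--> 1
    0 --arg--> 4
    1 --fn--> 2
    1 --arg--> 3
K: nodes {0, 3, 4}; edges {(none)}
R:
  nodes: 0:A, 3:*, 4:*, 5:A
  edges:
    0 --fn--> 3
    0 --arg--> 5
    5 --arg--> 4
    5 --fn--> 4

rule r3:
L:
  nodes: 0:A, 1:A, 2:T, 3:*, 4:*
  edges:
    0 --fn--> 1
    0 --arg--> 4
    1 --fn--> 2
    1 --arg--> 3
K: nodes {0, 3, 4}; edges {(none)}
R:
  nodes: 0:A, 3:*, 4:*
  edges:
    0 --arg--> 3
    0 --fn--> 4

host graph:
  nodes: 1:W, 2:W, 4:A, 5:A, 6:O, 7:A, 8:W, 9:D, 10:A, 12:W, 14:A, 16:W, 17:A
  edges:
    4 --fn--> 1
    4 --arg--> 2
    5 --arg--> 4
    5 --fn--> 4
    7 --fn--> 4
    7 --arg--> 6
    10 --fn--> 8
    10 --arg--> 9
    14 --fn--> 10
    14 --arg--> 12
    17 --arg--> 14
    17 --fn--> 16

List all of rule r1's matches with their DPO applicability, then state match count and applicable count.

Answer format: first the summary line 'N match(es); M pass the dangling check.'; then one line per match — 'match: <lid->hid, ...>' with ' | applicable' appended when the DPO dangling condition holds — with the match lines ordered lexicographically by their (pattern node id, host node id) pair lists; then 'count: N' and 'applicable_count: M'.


2 match(es); 1 pass the dangling check.
match: 0->7, 1->4, 2->1, 3->2, 4->6
match: 0->14, 1->10, 2->8, 3->9, 4->12 | applicable
count: 2
applicable_count: 1


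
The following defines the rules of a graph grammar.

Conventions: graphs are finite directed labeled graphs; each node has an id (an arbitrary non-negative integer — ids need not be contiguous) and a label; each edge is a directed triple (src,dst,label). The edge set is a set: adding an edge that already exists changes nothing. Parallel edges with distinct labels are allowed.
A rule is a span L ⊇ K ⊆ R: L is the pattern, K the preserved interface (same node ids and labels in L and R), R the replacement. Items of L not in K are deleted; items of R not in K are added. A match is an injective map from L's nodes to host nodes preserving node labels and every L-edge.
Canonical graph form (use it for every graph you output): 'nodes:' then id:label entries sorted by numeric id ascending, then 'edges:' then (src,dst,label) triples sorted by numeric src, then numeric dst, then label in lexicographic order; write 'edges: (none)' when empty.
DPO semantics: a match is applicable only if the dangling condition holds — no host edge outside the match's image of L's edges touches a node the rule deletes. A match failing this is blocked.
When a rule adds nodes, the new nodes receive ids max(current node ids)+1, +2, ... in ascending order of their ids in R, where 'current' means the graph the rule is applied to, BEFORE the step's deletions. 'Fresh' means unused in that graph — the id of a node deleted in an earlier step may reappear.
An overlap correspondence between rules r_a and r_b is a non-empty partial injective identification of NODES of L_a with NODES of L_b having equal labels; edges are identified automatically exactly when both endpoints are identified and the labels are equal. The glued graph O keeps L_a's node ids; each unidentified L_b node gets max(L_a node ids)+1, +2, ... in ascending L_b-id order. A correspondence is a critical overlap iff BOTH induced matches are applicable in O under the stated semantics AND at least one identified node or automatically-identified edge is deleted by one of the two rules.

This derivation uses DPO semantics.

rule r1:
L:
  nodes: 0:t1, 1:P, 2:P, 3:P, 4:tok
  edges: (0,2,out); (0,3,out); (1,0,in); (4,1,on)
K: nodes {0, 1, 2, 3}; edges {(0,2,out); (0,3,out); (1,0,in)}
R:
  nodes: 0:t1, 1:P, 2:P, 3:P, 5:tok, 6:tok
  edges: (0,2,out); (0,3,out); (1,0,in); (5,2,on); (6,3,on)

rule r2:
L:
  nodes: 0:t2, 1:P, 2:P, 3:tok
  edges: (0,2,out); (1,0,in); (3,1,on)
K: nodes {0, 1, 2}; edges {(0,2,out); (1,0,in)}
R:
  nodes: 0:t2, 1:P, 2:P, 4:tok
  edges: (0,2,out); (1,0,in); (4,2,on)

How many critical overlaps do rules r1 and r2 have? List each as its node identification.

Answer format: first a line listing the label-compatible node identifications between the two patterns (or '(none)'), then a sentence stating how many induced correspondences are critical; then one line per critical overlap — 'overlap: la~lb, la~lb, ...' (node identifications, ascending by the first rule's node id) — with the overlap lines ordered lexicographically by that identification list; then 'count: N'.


label-compatible node identifications between L(r1) and L(r2): 1~1, 1~2, 2~1, 2~2, 3~1, 3~2, 4~3
3 of the induced correspondences are critical overlaps of r1 and r2.
overlap: 1~1, 2~2, 4~3
overlap: 1~1, 3~2, 4~3
overlap: 1~1, 4~3
count: 3


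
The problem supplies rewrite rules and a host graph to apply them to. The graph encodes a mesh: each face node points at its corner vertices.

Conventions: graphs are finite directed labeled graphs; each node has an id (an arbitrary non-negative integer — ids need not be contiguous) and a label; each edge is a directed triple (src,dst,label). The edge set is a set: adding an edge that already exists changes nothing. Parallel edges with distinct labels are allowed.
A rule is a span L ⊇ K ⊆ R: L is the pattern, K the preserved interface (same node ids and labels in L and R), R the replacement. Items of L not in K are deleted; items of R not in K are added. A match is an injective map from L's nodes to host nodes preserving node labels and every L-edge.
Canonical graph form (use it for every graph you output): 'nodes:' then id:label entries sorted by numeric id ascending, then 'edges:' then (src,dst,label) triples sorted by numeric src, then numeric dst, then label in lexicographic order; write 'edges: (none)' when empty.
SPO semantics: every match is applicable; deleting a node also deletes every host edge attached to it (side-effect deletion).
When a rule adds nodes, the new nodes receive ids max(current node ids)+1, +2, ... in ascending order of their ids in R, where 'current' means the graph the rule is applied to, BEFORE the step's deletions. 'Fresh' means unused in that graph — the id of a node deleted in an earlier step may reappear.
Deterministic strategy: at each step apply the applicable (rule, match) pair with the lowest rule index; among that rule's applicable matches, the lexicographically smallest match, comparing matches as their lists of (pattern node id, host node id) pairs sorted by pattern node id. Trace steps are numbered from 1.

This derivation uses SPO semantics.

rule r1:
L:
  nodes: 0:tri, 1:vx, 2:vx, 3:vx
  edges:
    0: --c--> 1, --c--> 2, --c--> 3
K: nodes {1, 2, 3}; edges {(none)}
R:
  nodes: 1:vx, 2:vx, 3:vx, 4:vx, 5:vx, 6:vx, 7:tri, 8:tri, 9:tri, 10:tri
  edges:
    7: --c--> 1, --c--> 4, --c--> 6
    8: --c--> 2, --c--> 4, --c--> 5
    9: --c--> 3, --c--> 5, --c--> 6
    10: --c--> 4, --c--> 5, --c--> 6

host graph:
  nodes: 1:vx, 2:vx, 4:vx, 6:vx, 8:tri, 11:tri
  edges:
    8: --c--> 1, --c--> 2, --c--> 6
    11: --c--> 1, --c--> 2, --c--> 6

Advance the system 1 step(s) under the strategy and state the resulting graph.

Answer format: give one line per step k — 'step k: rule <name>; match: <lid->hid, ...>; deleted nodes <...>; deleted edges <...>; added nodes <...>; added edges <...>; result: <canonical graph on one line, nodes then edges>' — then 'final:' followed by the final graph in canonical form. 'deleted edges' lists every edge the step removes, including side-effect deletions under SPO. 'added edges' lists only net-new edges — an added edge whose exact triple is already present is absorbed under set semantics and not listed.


step 1: rule r1; match: 0->8, 1->1, 2->2, 3->6; deleted nodes 8; deleted edges (8,1,c); (8,2,c); (8,6,c); added nodes 12, 13, 14, 15, 16, 17, 18; added edges (15,1,c); (15,12,c); (15,14,c); (16,2,c); (16,12,c); (16,13,c); (17,6,c); (17,13,c); (17,14,c); (18,12,c); (18,13,c); (18,14,c); result: nodes: 1:vx, 2:vx, 4:vx, 6:vx, 11:tri, 12:vx, 13:vx, 14:vx, 15:tri, 16:tri, 17:tri, 18:tri edges: (11,1,c); (11,2,c); (11,6,c); (15,1,c); (15,12,c); (15,14,c); (16,2,c); (16,12,c); (16,13,c); (17,6,c); (17,13,c); (17,14,c); (18,12,c); (18,13,c); (18,14,c)
final:
nodes: 1:vx, 2:vx, 4:vx, 6:vx, 11:tri, 12:vx, 13:vx, 14:vx, 15:tri, 16:tri, 17:tri, 18:tri
edges: (11,1,c); (11,2,c); (11,6,c); (15,1,c); (15,12,c); (15,14,c); (16,2,c); (16,12,c); (16,13,c); (17,6,c); (17,13,c); (17,14,c); (18,12,c); (18,13,c); (18,14,c)


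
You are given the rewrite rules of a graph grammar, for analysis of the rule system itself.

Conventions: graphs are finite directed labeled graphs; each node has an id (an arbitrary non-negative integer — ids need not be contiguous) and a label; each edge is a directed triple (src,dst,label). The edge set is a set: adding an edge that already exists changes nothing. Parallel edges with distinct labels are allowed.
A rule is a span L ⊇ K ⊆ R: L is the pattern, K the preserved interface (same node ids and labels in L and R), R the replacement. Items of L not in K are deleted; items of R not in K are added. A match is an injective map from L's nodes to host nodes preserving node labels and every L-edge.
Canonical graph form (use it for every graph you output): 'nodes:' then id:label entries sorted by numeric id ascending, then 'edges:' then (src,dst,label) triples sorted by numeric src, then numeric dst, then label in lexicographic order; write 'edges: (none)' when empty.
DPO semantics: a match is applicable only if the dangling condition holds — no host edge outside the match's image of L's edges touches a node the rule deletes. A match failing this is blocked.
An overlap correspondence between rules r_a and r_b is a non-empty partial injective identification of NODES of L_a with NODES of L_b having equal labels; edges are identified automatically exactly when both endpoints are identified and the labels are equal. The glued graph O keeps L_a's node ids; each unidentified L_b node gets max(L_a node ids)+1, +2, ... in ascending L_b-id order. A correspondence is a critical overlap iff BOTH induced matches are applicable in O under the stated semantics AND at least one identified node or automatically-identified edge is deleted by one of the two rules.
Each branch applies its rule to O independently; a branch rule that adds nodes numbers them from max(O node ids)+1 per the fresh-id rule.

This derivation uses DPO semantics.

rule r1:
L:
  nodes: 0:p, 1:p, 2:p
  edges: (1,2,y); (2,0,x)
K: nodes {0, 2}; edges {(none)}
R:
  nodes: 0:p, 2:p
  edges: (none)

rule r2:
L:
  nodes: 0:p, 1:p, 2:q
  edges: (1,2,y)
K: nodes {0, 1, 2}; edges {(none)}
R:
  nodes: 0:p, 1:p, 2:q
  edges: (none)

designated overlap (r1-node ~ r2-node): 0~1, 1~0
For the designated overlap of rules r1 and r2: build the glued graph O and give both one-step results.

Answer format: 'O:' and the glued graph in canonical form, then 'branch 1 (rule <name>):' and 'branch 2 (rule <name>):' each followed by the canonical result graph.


O:
nodes: 0:p, 1:p, 2:p, 3:q
edges: (0,3,y); (1,2,y); (2,0,x)
branch 1 (rule r1):
nodes: 0:p, 2:p, 3:q
edges: (0,3,y)
branch 2 (rule r2):
nodes: 0:p, 1:p, 2:p, 3:q
edges: (1,2,y); (2,0,x)


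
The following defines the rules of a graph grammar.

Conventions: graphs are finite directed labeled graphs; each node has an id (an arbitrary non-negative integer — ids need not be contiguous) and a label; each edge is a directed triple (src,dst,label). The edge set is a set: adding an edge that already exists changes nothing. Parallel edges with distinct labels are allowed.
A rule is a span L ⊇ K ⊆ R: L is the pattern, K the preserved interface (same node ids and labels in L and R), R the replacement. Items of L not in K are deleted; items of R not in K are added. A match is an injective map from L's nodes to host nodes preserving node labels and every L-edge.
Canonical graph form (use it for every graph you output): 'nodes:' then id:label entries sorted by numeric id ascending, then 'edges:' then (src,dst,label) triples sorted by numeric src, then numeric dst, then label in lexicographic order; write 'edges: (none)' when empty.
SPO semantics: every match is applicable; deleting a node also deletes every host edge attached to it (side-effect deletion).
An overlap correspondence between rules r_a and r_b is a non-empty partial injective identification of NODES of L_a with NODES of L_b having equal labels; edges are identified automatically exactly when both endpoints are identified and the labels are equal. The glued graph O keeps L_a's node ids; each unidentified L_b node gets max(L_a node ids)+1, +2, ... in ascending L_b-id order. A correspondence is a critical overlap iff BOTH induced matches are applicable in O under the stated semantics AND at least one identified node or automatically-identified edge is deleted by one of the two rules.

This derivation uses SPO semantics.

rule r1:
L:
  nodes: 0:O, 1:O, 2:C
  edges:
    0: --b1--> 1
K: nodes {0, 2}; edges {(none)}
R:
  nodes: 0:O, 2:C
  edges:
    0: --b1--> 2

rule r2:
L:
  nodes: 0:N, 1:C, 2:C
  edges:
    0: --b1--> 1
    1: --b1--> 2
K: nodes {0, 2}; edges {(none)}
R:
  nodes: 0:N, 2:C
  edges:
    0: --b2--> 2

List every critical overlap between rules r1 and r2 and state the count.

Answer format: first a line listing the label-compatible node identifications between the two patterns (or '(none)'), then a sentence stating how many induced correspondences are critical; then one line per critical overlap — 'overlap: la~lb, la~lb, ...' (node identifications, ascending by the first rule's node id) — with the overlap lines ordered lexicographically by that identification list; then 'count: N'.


label-compatible node identifications between L(r1) and L(r2): 2~1, 2~2
1 of the induced correspondences is a critical overlap of r1 and r2.
overlap: 2~1
count: 1


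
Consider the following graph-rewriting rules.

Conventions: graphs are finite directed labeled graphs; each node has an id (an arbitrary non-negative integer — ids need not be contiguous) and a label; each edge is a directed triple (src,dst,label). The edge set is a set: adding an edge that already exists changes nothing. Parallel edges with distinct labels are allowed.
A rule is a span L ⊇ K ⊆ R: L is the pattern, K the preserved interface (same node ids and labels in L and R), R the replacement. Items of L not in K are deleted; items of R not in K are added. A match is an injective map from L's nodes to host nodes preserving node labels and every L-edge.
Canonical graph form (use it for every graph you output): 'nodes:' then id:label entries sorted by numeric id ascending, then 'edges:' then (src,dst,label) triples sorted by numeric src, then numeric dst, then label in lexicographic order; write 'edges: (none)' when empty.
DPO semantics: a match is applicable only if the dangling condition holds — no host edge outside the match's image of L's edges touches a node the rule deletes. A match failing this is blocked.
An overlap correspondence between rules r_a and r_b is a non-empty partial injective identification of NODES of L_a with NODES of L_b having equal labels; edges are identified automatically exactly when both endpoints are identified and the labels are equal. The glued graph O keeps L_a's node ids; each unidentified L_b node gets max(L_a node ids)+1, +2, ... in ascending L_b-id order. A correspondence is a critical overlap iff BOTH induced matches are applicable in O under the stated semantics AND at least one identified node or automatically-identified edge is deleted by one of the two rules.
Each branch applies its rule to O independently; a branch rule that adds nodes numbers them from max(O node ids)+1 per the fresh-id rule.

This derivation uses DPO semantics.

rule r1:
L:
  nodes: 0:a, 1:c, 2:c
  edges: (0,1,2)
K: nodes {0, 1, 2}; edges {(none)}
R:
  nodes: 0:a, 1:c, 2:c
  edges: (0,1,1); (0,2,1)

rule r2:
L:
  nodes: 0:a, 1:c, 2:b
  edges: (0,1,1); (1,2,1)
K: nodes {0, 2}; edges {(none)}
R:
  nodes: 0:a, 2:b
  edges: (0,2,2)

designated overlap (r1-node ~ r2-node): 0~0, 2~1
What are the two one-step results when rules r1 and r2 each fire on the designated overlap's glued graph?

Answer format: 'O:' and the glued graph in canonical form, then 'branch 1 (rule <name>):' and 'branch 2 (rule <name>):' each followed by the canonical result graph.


O:
nodes: 0:a, 1:c, 2:c, 3:b
edges: (0,1,2); (0,2,1); (2,3,1)
branch 1 (rule r1):
nodes: 0:a, 1:c, 2:c, 3:b
edges: (0,1,1); (0,2,1); (2,3,1)
branch 2 (rule r2):
nodes: 0:a, 1:c, 3:b
edges: (0,1,2); (0,3,2)
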